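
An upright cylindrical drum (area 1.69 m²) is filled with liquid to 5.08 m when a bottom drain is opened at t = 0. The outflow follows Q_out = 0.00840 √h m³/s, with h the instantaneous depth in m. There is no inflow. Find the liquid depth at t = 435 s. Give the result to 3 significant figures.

1.38 m

A dh/dt = −Q_out = −0.00840 √h.
Separate and integrate: 2(√h − √h₀) = −(0.00840/A) t.
√h = √5.08 − 0.00840·435/(2·1.69) = 2.2539 − 1.0811 = 1.1728.
h = 1.1728² = 1.3755 m.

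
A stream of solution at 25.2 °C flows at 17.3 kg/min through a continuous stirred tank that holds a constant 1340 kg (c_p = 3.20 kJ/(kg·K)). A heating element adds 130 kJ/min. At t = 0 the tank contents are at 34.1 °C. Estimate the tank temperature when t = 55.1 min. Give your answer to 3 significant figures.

Heat balance on the well-mixed liquid: M c_p dT/dt = ṁ c_p (T_in − T) + 130.
τ = M/ṁ = 77.457 min; T_ss = T_in + Q̇/(ṁ c_p) = 25.2 + 130/(17.3·3.20) = 27.548 °C.
T approaches T_ss exponentially: T(t) = T_ss + (T₀ − T_ss) e^(−t/τ).
T(55.1) = 27.548 + (6.5517)·e^(−55.1/77.457) = 27.548 + (6.5517)·0.49097 = 30.765 °C.

30.8 °C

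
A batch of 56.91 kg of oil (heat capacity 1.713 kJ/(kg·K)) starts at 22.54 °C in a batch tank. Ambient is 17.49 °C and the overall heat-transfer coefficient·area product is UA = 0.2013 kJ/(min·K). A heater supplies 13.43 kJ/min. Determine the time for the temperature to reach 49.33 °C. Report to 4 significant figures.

276.0 min

Lumped-capacitance energy balance: M c_p dT/dt = UA(T_amb − T) + Q̇.
τ = M c_p/UA = 484.286 min; T_ss = T_amb + Q̇/UA = 17.49 + 13.43/0.2013 = 84.2063 °C.
T(t) = T_ss + (T₀ − T_ss)e^(−t/τ); set T = 49.33:
t = −τ ln[(T − T_ss)/(T₀ − T_ss)] = −484.286 · ln(0.565565) = 276.009 min.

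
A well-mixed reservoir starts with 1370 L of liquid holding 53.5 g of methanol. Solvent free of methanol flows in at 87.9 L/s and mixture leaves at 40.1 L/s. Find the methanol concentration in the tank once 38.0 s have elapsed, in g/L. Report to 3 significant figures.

0.00827 g/L

Total volume: dV/dt = Q_in − Q_out = 47.800 L/s, so V(t) = 1370 + 47.800 t and V(38.0) = 3186.4 L.
No methanol enters, so dm/dt = −Q_out · (m/V).
dm/m = −Q_out dt/(V₀ + 47.800 t); integrating gives ln(m/m₀) = −(Q_out/(Q_in−Q_out)) ln(V/V₀).
m = m₀ (V₀/V)^(Q_out/(Q_in−Q_out)) = 53.5 × (1370/3186.4)^(0.83891) = 26.353 g.
C = m/V = 26.353/3186.4 = 0.0082704 g/L.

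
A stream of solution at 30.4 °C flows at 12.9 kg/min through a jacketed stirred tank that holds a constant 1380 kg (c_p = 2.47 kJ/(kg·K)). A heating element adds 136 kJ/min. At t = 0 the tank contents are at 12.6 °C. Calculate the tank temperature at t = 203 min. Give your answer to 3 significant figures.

M c_p dT/dt = ṁ c_p (T_in − T) + Q̇.
τ = M/ṁ = 106.98 min; T_ss = T_in + Q̇/(ṁ c_p) = 30.4 + 136/(12.9·2.47) = 34.668 °C.
This is linear first-order; T(t) = T_ss + (T₀ − T_ss) e^(−t/τ).
T(203) = 34.668 + (-22.068)·e^(−203/106.98) = 34.668 + (-22.068)·0.14993 = 31.360 °C.

31.4 °C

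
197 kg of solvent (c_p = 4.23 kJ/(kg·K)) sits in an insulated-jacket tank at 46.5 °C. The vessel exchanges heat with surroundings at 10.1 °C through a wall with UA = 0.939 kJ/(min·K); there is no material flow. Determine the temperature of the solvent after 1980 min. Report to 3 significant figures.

Energy balance: M c_p dT/dt = −UA(T − T_amb).
dT/dt = (T_ss − T)/τ with T_ss = T_amb = 10.100 °C, τ = M c_p/UA = 197·4.23/0.939 = 887.44 min.
This is linear first-order; T(t) = T_ss + (T₀ − T_ss) e^(−t/τ).
T(1980) = 10.100 + (36.400)·0.10741 = 14.010 °C.

14.0 °C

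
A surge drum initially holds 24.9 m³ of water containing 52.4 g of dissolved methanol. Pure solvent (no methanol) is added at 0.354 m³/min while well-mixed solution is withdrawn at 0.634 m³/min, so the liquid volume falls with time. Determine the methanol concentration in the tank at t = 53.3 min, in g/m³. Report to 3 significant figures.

Let m(t) be the amount of methanol. Volume: V(t) = V₀ + (Q_in − Q_out) t = 24.9 − 0.28000 t; V(53.3) = 9.9760 m³.
Species balance (pure solvent in): dm/dt = −Q_out · m/V(t).
Separate: dm/m = −Q_out dt/V(t) ⇒ ln(m/m₀) = −(Q_out/(Q_in−Q_out)) ln(V/V₀).
m = m₀ (V₀/V)^(Q_out/(Q_in−Q_out)) = 52.4 × (24.9/9.9760)^(-2.2643) = 6.6048 g.
C = m/V = 6.6048/9.9760 = 0.66207 g/m³.

0.662 g/m³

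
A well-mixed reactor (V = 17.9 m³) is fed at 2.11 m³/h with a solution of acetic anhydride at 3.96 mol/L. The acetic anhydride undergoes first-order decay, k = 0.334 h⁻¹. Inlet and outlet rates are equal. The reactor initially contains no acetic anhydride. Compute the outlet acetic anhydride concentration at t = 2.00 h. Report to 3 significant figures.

V dC/dt = Q(C_in − C) − k V C.
dC/dt = (Q/V) C_in − (Q/V + k) C; effective rate a = Q/V + k = 0.11788 + 0.334 = 0.45188 h⁻¹.
C_ss = Q C_in/(Q + kV) = 1.0330 mol/L; C(t) = C_ss + (C₀ − C_ss) e^(−a t).
C(2.00) = 1.0330 + (-1.0330)·e^(−0.45188·2.00) = 1.0330 + (-1.0330)·0.40505 = 0.61459 mol/L.

0.615 mol/L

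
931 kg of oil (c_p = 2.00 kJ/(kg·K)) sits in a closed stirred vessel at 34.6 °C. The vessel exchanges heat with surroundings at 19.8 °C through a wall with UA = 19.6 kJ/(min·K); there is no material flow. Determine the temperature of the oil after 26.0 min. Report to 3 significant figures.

31.1 °C

Unsteady energy balance on the tank contents: M c_p dT/dt = −UA(T − T_amb).
dT/dt = (T_ss − T)/τ with T_ss = T_amb = 19.800 °C, τ = M c_p/UA = 931·2.00/19.6 = 95.000 min.
This is linear first-order; T(t) = T_ss + (T₀ − T_ss) e^(−t/τ).
T(26.0) = 19.800 + (14.800)·0.76057 = 31.056 °C.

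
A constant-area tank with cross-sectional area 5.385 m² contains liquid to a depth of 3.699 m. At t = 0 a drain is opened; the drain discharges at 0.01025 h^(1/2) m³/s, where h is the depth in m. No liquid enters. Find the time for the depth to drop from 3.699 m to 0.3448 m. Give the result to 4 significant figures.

Volume balance on the tank: A dh/dt = −0.01025 √h.
Separate and integrate: 2(√h − √h₀) = −(0.01025/A) t.
t = 2A(√h₀ − √h)/0.01025 = 2·5.385·(√3.699 − √0.3448)/0.01025
  = 10.7700 × (1.92328 − 0.587197) / 0.01025 = 1403.86 s.

1404 s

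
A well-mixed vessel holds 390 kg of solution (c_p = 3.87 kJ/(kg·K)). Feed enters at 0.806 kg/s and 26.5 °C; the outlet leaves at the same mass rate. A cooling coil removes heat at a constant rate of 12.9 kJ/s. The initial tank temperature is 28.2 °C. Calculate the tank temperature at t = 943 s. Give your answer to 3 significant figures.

23.2 °C

M c_p dT/dt = ṁ c_p (T_in − T) − Q̇.
τ = M/ṁ = 483.87 s; T_ss = T_in − Q̇/(ṁ c_p) = 26.5 − 12.9/(0.806·3.87) = 22.364 °C.
This is linear first-order; T(t) = T_ss + (T₀ − T_ss) e^(−t/τ).
T(943) = 22.364 + (5.8356)·e^(−943/483.87) = 22.364 + (5.8356)·0.14244 = 23.196 °C.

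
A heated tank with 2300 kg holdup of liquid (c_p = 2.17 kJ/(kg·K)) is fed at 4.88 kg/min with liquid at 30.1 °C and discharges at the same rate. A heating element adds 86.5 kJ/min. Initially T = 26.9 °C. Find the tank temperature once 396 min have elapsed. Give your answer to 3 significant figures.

33.4 °C

Unsteady energy balance on the tank contents: M c_p dT/dt = ṁ c_p (T_in − T) + 86.5.
τ = M/ṁ = 471.31 min; T_ss = T_in + Q̇/(ṁ c_p) = 30.1 + 86.5/(4.88·2.17) = 38.268 °C.
T approaches T_ss exponentially: T(t) = T_ss + (T₀ − T_ss) e^(−t/τ).
T(396) = 38.268 + (-11.368)·e^(−396/471.31) = 38.268 + (-11.368)·0.43162 = 33.362 °C.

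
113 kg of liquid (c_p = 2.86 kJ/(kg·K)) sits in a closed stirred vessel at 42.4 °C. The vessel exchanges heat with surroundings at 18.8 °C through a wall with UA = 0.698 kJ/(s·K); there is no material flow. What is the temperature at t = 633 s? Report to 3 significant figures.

24.8 °C

First-law balance (no shaft work): M c_p dT/dt = −UA(T − T_amb).
dT/dt = (T_ss − T)/τ with T_ss = T_amb = 18.800 °C, τ = M c_p/UA = 113·2.86/0.698 = 463.01 s.
Solution: T(t) = T_ss + (T₀ − T_ss) e^(−t/τ).
T(633) = 18.800 + (23.600)·0.25483 = 24.814 °C.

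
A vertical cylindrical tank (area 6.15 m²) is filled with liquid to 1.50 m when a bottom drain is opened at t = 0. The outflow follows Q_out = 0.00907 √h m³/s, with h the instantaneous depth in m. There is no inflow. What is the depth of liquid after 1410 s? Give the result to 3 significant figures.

0.0342 m

With no inflow, A dh/dt = −0.00907 √h.
This is separable: 2 d(√h)/dt = −0.00907/A, so √h = √h₀ − (0.00907/(2A)) t.
√h = √1.50 − 0.00907·1410/(2·6.15) = 1.2247 − 1.0397 = 0.18501.
h = 0.18501² = 0.034230 m.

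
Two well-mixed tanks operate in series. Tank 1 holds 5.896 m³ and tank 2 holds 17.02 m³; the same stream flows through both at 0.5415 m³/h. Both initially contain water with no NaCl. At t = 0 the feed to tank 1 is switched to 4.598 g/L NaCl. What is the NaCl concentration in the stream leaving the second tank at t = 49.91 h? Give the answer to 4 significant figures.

Time constants: τᵢ = Vᵢ/Q for each well-mixed tank.
τ₁ = 5.896/0.5415 = 10.8883 h; τ₂ = 17.02/0.5415 = 31.4312 h.
Solving the cascade with C₁(0)=C₂(0)=0 gives C₂(t) = C_in[1 − (τ₁ e^(−t/τ₁) − τ₂ e^(−t/τ₂))/(τ₁ − τ₂)].
At t = 49.91: e^(−t/τ₁) = 0.0102157, e^(−t/τ₂) = 0.204352.
C₂ = 4.598·[1 − (10.8883·0.0102157 − 31.4312·0.204352)/(-20.5429)] = 4.598·0.692751 = 3.18527 g/L.

3.185 g/L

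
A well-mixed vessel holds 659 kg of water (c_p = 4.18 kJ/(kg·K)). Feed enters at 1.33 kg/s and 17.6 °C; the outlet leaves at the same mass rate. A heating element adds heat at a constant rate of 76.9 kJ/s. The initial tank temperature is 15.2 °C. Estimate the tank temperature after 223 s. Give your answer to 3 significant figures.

21.1 °C

M c_p dT/dt = ṁ c_p (T_in − T) + Q̇.
τ = M/ṁ = 495.49 s; T_ss = T_in + Q̇/(ṁ c_p) = 17.6 + 76.9/(1.33·4.18) = 31.432 °C.
Solution: T(t) = T_ss + (T₀ − T_ss) e^(−t/τ).
T(223) = 31.432 + (-16.232)·e^(−223/495.49) = 31.432 + (-16.232)·0.63759 = 21.083 °C.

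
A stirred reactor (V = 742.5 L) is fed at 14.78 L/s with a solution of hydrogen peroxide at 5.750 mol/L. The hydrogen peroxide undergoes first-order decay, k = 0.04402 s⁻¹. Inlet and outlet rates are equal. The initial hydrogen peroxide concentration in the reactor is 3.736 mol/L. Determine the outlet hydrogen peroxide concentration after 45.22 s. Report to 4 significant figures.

Accumulation = in − out − consumed: V dC/dt = Q C_in − Q C − k V C.
dC/dt = (Q/V) C_in − (Q/V + k) C; effective rate a = Q/V + k = 0.0199057 + 0.04402 = 0.0639257 s⁻¹.
C_ss = Q C_in/(Q + kV) = 1.79048 mol/L; C(t) = C_ss + (C₀ − C_ss) e^(−a t).
C(45.22) = 1.79048 + (1.94552)·e^(−0.0639257·45.22) = 1.79048 + (1.94552)·0.0555361 = 1.89853 mol/L.

1.899 mol/L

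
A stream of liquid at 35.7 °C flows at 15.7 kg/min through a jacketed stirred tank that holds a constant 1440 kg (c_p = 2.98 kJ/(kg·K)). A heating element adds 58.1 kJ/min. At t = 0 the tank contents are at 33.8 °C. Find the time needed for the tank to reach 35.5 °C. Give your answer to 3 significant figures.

M c_p dT/dt = ṁ c_p (T_in − T) + Q̇.
τ = M/ṁ = 91.720 min; T_ss = T_in + Q̇/(ṁ c_p) = 36.942 °C.
T(t) = T_ss + (T₀ − T_ss) e^(−t/τ). Set T = 35.5:
e^(−t/τ) = (35.5 − 36.942)/(33.8 − 36.942) = 0.45891
t = −91.720 · ln(0.45891) = 71.440 min.

71.4 min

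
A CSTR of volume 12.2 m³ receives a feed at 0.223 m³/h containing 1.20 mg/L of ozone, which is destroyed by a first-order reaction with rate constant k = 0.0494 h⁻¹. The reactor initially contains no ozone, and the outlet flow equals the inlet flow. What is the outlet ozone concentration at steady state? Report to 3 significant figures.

Accumulation = in − out − consumed: V dC/dt = Q C_in − Q C − k V C.
Steady state (dC/dt = 0): C_ss = Q C_in/(Q + kV) = C_in/(1 + kV/Q).
C_ss = 0.223·1.20/(0.223 + 0.0494·12.2) = 0.26760/0.82568 = 0.32410 mg/L.

0.324 mg/L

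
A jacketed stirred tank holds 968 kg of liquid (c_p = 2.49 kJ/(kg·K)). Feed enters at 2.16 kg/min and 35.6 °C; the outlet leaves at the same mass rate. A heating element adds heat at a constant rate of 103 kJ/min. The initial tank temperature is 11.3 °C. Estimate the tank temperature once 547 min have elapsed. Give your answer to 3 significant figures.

41.9 °C

Unsteady energy balance on the tank contents: M c_p dT/dt = ṁ c_p (T_in − T) + 103.
Rearrange: dT/dt = (T_ss − T)/τ with τ = M/ṁ = 448.15 min and T_ss = T_in + Q̇/(ṁ c_p) = 54.751 °C.
Solution: T(t) = T_ss + (T₀ − T_ss) e^(−t/τ).
T(547) = 54.751 + (-43.451)·e^(−547/448.15) = 54.751 + (-43.451)·0.29506 = 41.930 °C.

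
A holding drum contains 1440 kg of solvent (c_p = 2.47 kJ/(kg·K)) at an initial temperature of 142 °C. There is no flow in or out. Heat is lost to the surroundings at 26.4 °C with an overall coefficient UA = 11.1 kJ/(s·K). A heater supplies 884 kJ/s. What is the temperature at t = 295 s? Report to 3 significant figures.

Lumped-capacitance energy balance: M c_p dT/dt = UA(T_amb − T) + Q̇.
dT/dt = (T_ss − T)/τ with T_ss = T_amb + Q̇/UA = 26.4 + 884/11.1 = 106.04 °C, τ = M c_p/UA = 1440·2.47/11.1 = 320.43 s.
Solution: T(t) = T_ss + (T₀ − T_ss) e^(−t/τ).
T(295) = 106.04 + (35.960)·0.39827 = 120.36 °C.

120 °C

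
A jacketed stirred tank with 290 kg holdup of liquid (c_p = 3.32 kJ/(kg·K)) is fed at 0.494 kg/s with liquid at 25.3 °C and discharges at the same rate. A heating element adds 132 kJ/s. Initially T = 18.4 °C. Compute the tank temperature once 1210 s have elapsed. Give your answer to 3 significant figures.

94.7 °C

M c_p dT/dt = ṁ c_p (T_in − T) + Q̇.
τ = M/ṁ = 587.04 s; T_ss = T_in + Q̇/(ṁ c_p) = 25.3 + 132/(0.494·3.32) = 105.78 °C.
Solution: T(t) = T_ss + (T₀ − T_ss) e^(−t/τ).
T(1210) = 105.78 + (-87.384)·e^(−1210/587.04) = 105.78 + (-87.384)·0.12730 = 94.660 °C.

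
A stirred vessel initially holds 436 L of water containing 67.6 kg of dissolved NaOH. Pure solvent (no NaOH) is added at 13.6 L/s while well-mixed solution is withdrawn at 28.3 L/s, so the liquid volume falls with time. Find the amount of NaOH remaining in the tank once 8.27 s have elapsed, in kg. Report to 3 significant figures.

Total volume: dV/dt = Q_in − Q_out = -14.700 L/s, so V(t) = 436 − 14.700 t and V(8.27) = 314.43 L.
Species balance (pure solvent in): dm/dt = −Q_out · m/V(t).
dm/m = −Q_out dt/(V₀ − 14.700 t); integrating gives ln(m/m₀) = −(Q_out/(Q_in−Q_out)) ln(V/V₀).
m = m₀ (V₀/V)^(Q_out/(Q_in−Q_out)) = 67.6 × (436/314.43)^(-1.9252) = 36.029 kg.

36.0 kg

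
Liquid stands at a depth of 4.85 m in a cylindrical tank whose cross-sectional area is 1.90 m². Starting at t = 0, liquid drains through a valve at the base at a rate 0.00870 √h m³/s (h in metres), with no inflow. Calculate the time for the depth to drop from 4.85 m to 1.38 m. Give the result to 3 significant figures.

449 s

A dh/dt = −Q_out = −0.00870 √h.
Separate and integrate: 2(√h − √h₀) = −(0.00870/A) t.
t = 2A(√h₀ − √h)/0.00870 = 2·1.90·(√4.85 − √1.38)/0.00870
  = 3.8000 × (2.2023 − 1.1747) / 0.00870 = 448.81 s.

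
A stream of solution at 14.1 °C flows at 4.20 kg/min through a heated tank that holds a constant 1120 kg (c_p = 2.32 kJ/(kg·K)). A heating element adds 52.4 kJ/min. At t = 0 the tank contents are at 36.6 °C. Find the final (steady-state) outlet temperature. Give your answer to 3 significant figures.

19.5 °C

M c_p dT/dt = ṁ c_p (T_in − T) + Q̇.
At steady state dT/dt = 0 ⇒ T_ss = T_in + Q̇/(ṁ c_p) = 14.1 + 52.4/(4.20·2.32) = 19.478 °C.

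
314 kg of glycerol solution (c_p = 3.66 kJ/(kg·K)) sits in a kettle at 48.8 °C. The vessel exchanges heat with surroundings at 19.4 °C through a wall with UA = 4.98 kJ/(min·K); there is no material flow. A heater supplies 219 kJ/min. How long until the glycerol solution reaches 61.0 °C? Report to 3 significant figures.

419 min

M c_p dT/dt = −UA(T − T_amb) + Q̇.
τ = M c_p/UA = 230.77 min; T_ss = T_amb + Q̇/UA = 19.4 + 219/4.98 = 63.376 °C.
T(t) = T_ss + (T₀ − T_ss)e^(−t/τ); set T = 61.0:
t = −τ ln[(T − T_ss)/(T₀ − T_ss)] = −230.77 · ln(0.16300) = 418.62 min.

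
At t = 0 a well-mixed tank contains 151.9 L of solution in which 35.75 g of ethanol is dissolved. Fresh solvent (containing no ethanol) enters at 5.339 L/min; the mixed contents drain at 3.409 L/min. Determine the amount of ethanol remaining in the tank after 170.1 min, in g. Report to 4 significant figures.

4.681 g

Total volume: dV/dt = Q_in − Q_out = 1.93000 L/min, so V(t) = 151.9 + 1.93000 t and V(170.1) = 480.193 L.
No ethanol enters, so dm/dt = −Q_out · (m/V).
dm/m = −Q_out dt/(V₀ + 1.93000 t); integrating gives ln(m/m₀) = −(Q_out/(Q_in−Q_out)) ln(V/V₀).
m = m₀ (V₀/V)^(Q_out/(Q_in−Q_out)) = 35.75 × (151.9/480.193)^(1.76632) = 4.68130 g.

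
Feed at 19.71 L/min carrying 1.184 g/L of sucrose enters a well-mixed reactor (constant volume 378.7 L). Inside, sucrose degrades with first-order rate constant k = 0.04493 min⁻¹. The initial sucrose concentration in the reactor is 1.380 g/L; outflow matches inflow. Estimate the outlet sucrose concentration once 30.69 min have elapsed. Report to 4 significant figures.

0.6734 g/L

V dC/dt = Q(C_in − C) − k V C.
dC/dt = (Q/V) C_in − (Q/V + k) C; effective rate a = Q/V + k = 0.0520465 + 0.04493 = 0.0969765 min⁻¹.
C_ss = Q C_in/(Q + kV) = 0.635443 g/L; C(t) = C_ss + (C₀ − C_ss) e^(−a t).
C(30.69) = 0.635443 + (0.744557)·e^(−0.0969765·30.69) = 0.635443 + (0.744557)·0.0509858 = 0.673405 g/L.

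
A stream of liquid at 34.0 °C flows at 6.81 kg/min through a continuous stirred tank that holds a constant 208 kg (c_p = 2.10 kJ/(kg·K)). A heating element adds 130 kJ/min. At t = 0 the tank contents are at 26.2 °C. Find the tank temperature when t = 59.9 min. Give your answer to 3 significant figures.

Energy balance: M c_p dT/dt = ṁ c_p (T_in − T) + 130.
τ = M/ṁ = 30.543 min; T_ss = T_in + Q̇/(ṁ c_p) = 34.0 + 130/(6.81·2.10) = 43.090 °C.
Solution: T(t) = T_ss + (T₀ − T_ss) e^(−t/τ).
T(59.9) = 43.090 + (-16.890)·e^(−59.9/30.543) = 43.090 + (-16.890)·0.14070 = 40.714 °C.

40.7 °C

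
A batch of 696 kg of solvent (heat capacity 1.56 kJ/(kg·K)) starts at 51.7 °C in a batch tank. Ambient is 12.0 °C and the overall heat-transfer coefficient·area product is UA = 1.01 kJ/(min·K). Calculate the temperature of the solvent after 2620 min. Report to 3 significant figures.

15.5 °C

Lumped-capacitance energy balance: M c_p dT/dt = UA(T_amb − T).
dT/dt = (T_ss − T)/τ with T_ss = T_amb = 12.000 °C, τ = M c_p/UA = 696·1.56/1.01 = 1075.0 min.
Solution: T(t) = T_ss + (T₀ − T_ss) e^(−t/τ).
T(2620) = 12.000 + (39.700)·0.087406 = 15.470 °C.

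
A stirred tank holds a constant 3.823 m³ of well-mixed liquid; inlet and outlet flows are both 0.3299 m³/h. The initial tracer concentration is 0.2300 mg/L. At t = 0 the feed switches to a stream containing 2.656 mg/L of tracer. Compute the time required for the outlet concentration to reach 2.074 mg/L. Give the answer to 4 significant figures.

Species balance: V dC/dt = Q(C_in − C) ⇒ τ = V/Q = 11.5884 h.
C(t) = C_in + (C₀ − C_in) e^(−t/τ). Set C = 2.074 and solve for t:
e^(−t/τ) = (C − C_in)/(C₀ − C_in) = (2.074 − 2.656)/(0.2300 − 2.656) = 0.239901
t = −τ ln(…) = 11.5884 × 1.42753 = 16.5427 h.

16.54 h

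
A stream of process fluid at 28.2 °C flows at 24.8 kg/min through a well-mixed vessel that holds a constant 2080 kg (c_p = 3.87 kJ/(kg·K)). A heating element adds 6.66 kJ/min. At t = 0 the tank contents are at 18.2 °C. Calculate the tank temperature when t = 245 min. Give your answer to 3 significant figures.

Unsteady energy balance on the tank contents: M c_p dT/dt = ṁ c_p (T_in − T) + 6.66.
Rearrange: dT/dt = (T_ss − T)/τ with τ = M/ṁ = 83.871 min and T_ss = T_in + Q̇/(ṁ c_p) = 28.269 °C.
Integrating: T(t) = T_ss + (T₀ − T_ss) e^(−t/τ).
T(245) = 28.269 + (-10.069)·e^(−245/83.871) = 28.269 + (-10.069)·0.053871 = 27.727 °C.

27.7 °C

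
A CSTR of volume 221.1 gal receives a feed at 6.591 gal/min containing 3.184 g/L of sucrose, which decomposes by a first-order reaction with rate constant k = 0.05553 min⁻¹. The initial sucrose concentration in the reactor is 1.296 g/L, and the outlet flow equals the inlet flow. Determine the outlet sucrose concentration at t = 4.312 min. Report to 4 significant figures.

1.239 g/L

V dC/dt = Q(C_in − C) − k V C.
This is linear with rate a = Q/V + k = 0.0853400 min⁻¹.
C_ss = Q C_in/(Q + kV) = 1.11220 g/L; C(t) = C_ss + (C₀ − C_ss) e^(−a t).
C(4.312) = 1.11220 + (0.183800)·e^(−0.0853400·4.312) = 1.11220 + (0.183800)·0.692127 = 1.23941 g/L.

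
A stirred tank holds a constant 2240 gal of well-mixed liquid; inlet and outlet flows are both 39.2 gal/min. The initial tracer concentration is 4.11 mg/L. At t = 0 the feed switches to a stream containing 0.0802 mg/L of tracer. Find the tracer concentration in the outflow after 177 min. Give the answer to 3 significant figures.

Species balance on the tank: V dC/dt = Q(C_in − C).
So dC/dt = (C_in − C)/τ with τ = V/Q = 2240/39.2 = 57.143 min.
This is linear first-order; C(t) = C_in + (C₀ − C_in) e^(−t/τ).
C(177) = 0.0802 + (4.11 − 0.0802)·e^(−177/57.143) = 0.0802 + (4.0298)·0.045162 = 0.26219 mg/L.

0.262 mg/L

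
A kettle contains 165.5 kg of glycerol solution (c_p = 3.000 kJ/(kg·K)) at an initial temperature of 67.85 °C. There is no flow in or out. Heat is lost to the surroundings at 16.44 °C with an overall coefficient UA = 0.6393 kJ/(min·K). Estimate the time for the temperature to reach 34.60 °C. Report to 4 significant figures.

808.2 min

Lumped-capacitance energy balance: M c_p dT/dt = UA(T_amb − T).
τ = M c_p/UA = 776.631 min; T_ss = T_amb = 16.4400 °C.
T(t) = T_ss + (T₀ − T_ss)e^(−t/τ); set T = 34.60:
t = −τ ln[(T − T_ss)/(T₀ − T_ss)] = −776.631 · ln(0.353239) = 808.171 min.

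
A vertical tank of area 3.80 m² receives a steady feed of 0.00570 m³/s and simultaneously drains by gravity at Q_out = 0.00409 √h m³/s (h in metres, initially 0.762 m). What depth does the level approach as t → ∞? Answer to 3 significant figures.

1.94 m

A dh/dt = Q_in − 0.00409 √h. Steady state requires inflow = outflow:
Q_in = 0.00409 √h_ss ⇒ √h_ss = 0.00570/0.00409 = 1.3936.
h_ss = 1.3936² = 1.9422 m. (Since h₀ = 0.762 m < h_ss, the level will rise toward this value.)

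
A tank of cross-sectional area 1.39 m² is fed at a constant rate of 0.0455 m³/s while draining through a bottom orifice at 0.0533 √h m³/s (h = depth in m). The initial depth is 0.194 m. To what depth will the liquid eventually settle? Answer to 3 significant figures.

0.729 m

Level balance: A dh/dt = 0.0455 − 0.0533 √h. Setting dh/dt = 0:
Q_in = 0.0533 √h_ss ⇒ √h_ss = 0.0455/0.0533 = 0.85366.
h_ss = 0.85366² = 0.72873 m. (Since h₀ = 0.194 m < h_ss, the level will rise toward this value.)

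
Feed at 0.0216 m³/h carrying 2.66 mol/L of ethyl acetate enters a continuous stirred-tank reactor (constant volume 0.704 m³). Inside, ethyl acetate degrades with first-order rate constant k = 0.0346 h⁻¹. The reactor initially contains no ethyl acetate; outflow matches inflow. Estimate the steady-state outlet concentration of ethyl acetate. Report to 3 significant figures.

1.25 mol/L

Accumulation = in − out − consumed: V dC/dt = Q C_in − Q C − k V C.
Steady state (dC/dt = 0): C_ss = Q C_in/(Q + kV) = C_in/(1 + kV/Q).
C_ss = 0.0216·2.66/(0.0216 + 0.0346·0.704) = 0.057456/0.045958 = 1.2502 mol/L.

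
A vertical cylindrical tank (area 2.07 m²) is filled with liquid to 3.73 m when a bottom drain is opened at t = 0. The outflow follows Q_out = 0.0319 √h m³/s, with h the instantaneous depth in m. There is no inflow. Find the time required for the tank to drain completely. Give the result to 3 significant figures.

251 s

A dh/dt = −Q_out = −0.0319 √h.
This is separable: 2 d(√h)/dt = −0.0319/A, so √h = √h₀ − (0.0319/(2A)) t.
Set h = 0: 2√h₀ = (0.0319/A) t_empty ⇒ t_empty = 2A√h₀/0.0319.
t_empty = 2·2.07·√3.73/0.0319 = 4.1400·1.9313/0.0319 = 250.65 s.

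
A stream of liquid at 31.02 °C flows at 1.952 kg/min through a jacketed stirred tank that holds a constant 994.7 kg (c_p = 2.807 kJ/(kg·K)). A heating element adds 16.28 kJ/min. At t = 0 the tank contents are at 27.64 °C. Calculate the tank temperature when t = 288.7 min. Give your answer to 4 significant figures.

Energy balance: M c_p dT/dt = ṁ c_p (T_in − T) + 16.28.
Rearrange: dT/dt = (T_ss − T)/τ with τ = M/ṁ = 509.580 min and T_ss = T_in + Q̇/(ṁ c_p) = 33.9912 °C.
This is linear first-order; T(t) = T_ss + (T₀ − T_ss) e^(−t/τ).
T(288.7) = 33.9912 + (-6.35120)·e^(−288.7/509.580) = 33.9912 + (-6.35120)·0.567483 = 30.3870 °C.

30.39 °C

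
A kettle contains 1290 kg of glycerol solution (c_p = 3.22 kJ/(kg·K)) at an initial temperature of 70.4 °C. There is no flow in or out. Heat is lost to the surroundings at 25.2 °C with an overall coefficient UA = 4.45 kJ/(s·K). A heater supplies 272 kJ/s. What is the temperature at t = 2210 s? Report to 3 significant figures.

M c_p dT/dt = −UA(T − T_amb) + Q̇.
dT/dt = (T_ss − T)/τ with T_ss = T_amb + Q̇/UA = 25.2 + 272/4.45 = 86.324 °C, τ = M c_p/UA = 1290·3.22/4.45 = 933.44 s.
Solution: T(t) = T_ss + (T₀ − T_ss) e^(−t/τ).
T(2210) = 86.324 + (-15.924)·0.093706 = 84.831 °C.

84.8 °C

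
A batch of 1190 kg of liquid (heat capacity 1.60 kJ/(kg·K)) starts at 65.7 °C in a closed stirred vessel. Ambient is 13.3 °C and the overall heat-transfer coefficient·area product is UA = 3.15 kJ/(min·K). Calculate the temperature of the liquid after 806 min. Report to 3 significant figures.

M c_p dT/dt = −UA(T − T_amb).
dT/dt = (T_ss − T)/τ with T_ss = T_amb = 13.300 °C, τ = M c_p/UA = 1190·1.60/3.15 = 604.44 min.
Integrating: T(t) = T_ss + (T₀ − T_ss) e^(−t/τ).
T(806) = 13.300 + (52.400)·0.26356 = 27.111 °C.

27.1 °C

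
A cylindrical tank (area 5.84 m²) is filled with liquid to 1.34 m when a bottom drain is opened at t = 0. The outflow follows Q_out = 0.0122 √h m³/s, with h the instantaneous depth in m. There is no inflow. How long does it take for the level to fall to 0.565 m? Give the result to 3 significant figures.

389 s

With no inflow, A dh/dt = −0.0122 √h.
This is separable: 2 d(√h)/dt = −0.0122/A, so √h = √h₀ − (0.0122/(2A)) t.
t = 2A(√h₀ − √h)/0.0122 = 2·5.84·(√1.34 − √0.565)/0.0122
  = 11.680 × (1.1576 − 0.75166) / 0.0122 = 388.62 s.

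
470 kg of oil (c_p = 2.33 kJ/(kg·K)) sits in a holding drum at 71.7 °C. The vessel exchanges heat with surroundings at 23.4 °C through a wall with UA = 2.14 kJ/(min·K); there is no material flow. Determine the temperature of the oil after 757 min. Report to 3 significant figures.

34.4 °C

M c_p dT/dt = −UA(T − T_amb).
dT/dt = (T_ss − T)/τ with T_ss = T_amb = 23.400 °C, τ = M c_p/UA = 470·2.33/2.14 = 511.73 min.
T approaches T_ss exponentially: T(t) = T_ss + (T₀ − T_ss) e^(−t/τ).
T(757) = 23.400 + (48.300)·0.22780 = 34.403 °C.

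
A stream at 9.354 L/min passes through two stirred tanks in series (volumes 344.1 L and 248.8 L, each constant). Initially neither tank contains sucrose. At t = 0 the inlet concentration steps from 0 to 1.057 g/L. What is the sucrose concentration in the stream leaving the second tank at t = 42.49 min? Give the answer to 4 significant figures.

0.4132 g/L

Time constants: τᵢ = Vᵢ/Q for each well-mixed tank.
τ₁ = 344.1/9.354 = 36.7864 min; τ₂ = 248.8/9.354 = 26.5982 min.
Tank 1: C₁ = C_in(1 − e^(−t/τ₁)). Tank 2 (τ₁ ≠ τ₂): C₂ = C_in[1 − (τ₁ e^(−t/τ₁) − τ₂ e^(−t/τ₂))/(τ₁ − τ₂)].
At t = 42.49: e^(−t/τ₁) = 0.315043, e^(−t/τ₂) = 0.202407.
C₂ = 1.057·[1 − (36.7864·0.315043 − 26.5982·0.202407)/(10.1882)] = 1.057·0.390899 = 0.413180 g/L.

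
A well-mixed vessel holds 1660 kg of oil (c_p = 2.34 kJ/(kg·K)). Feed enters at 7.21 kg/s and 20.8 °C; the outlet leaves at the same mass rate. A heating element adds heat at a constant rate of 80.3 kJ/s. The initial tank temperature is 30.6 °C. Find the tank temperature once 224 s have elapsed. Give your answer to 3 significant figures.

27.5 °C

Unsteady energy balance on the tank contents: M c_p dT/dt = ṁ c_p (T_in − T) + 80.3.
Rearrange: dT/dt = (T_ss − T)/τ with τ = M/ṁ = 230.24 s and T_ss = T_in + Q̇/(ṁ c_p) = 25.560 °C.
Solution: T(t) = T_ss + (T₀ − T_ss) e^(−t/τ).
T(224) = 25.560 + (5.0405)·e^(−224/230.24) = 25.560 + (5.0405)·0.37798 = 27.465 °C.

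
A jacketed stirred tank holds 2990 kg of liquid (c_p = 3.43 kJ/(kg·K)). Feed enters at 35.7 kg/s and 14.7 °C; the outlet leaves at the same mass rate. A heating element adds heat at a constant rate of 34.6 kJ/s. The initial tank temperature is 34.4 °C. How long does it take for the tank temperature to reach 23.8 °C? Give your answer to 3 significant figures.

66.1 s

M c_p dT/dt = ṁ c_p (T_in − T) + Q̇.
τ = M/ṁ = 83.754 s; T_ss = T_in + Q̇/(ṁ c_p) = 14.983 °C.
T(t) = T_ss + (T₀ − T_ss) e^(−t/τ). Set T = 23.8:
e^(−t/τ) = (23.8 − 14.983)/(34.4 − 14.983) = 0.45410
t = −83.754 · ln(0.45410) = 66.118 s.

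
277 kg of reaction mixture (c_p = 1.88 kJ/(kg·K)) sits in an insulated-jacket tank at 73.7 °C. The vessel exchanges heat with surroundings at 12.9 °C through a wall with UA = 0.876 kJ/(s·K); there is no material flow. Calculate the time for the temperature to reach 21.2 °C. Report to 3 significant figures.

Unsteady energy balance on the tank contents: M c_p dT/dt = −UA(T − T_amb).
τ = M c_p/UA = 594.47 s; T_ss = T_amb = 12.900 °C.
T(t) = T_ss + (T₀ − T_ss)e^(−t/τ); set T = 21.2:
t = −τ ln[(T − T_ss)/(T₀ − T_ss)] = −594.47 · ln(0.13651) = 1183.8 s.

1180 s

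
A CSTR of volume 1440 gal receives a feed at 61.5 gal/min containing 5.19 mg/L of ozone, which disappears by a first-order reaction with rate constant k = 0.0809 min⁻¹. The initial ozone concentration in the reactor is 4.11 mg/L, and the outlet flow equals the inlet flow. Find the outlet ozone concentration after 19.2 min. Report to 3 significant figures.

2.01 mg/L

Accumulation = in − out − consumed: V dC/dt = Q C_in − Q C − k V C.
This is linear with rate a = Q/V + k = 0.12361 min⁻¹.
C_ss = Q C_in/(Q + kV) = 1.7932 mg/L; C(t) = C_ss + (C₀ − C_ss) e^(−a t).
C(19.2) = 1.7932 + (2.3168)·e^(−0.12361·19.2) = 1.7932 + (2.3168)·0.093175 = 2.0091 mg/L.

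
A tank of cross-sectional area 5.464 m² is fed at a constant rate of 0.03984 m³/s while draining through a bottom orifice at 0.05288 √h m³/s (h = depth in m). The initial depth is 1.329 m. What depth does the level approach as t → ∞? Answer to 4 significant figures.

A dh/dt = Q_in − 0.05288 √h. Steady state requires inflow = outflow:
Q_in = 0.05288 √h_ss ⇒ √h_ss = 0.03984/0.05288 = 0.753404.
h_ss = 0.753404² = 0.567617 m. (Since h₀ = 1.329 m > h_ss, the level will fall toward this value.)

0.5676 m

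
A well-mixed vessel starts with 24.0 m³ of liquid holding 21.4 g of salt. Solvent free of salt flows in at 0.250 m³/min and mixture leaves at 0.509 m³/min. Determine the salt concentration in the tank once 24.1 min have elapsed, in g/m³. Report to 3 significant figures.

0.667 g/m³

Let m(t) be the amount of salt. Volume: V(t) = V₀ + (Q_in − Q_out) t = 24.0 − 0.25900 t; V(24.1) = 17.758 m³.
Species balance (pure solvent in): dm/dt = −Q_out · m/V(t).
dm/m = −Q_out dt/(V₀ − 0.25900 t); integrating gives ln(m/m₀) = −(Q_out/(Q_in−Q_out)) ln(V/V₀).
m = m₀ (V₀/V)^(Q_out/(Q_in−Q_out)) = 21.4 × (24.0/17.758)^(-1.9653) = 11.839 g.
C = m/V = 11.839/17.758 = 0.66670 g/m³.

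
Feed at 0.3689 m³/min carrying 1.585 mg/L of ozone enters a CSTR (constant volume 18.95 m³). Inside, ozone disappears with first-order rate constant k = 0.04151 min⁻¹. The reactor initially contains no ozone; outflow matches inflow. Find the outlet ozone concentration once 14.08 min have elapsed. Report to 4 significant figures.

0.2916 mg/L

Accumulation = in − out − consumed: V dC/dt = Q C_in − Q C − k V C.
This is linear with rate a = Q/V + k = 0.0609770 min⁻¹.
C_ss = Q C_in/(Q + kV) = 0.506014 mg/L; C(t) = C_ss + (C₀ − C_ss) e^(−a t).
C(14.08) = 0.506014 + (-0.506014)·e^(−0.0609770·14.08) = 0.506014 + (-0.506014)·0.423773 = 0.291579 mg/L.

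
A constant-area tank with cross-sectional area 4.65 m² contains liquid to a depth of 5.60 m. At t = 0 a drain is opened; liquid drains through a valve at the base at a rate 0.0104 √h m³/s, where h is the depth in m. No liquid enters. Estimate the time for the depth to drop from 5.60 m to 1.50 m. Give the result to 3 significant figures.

Volume balance on the tank: A dh/dt = −0.0104 √h.
∫ h^(−1/2) dh = −(0.0104/A) ∫ dt, giving 2√h = 2√h₀ − (0.0104/A) t.
t = 2A(√h₀ − √h)/0.0104 = 2·4.65·(√5.60 − √1.50)/0.0104
  = 9.3000 × (2.3664 − 1.2247) / 0.0104 = 1020.9 s.

1020 s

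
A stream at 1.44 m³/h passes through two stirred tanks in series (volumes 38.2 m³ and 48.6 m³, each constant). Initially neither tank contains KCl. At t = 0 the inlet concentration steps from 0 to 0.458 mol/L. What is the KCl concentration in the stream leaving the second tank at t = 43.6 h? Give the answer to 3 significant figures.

Time constants: τᵢ = Vᵢ/Q for each well-mixed tank.
τ₁ = 38.2/1.44 = 26.528 h; τ₂ = 48.6/1.44 = 33.750 h.
Tank 1: C₁ = C_in(1 − e^(−t/τ₁)). Tank 2 (τ₁ ≠ τ₂): C₂ = C_in[1 − (τ₁ e^(−t/τ₁) − τ₂ e^(−t/τ₂))/(τ₁ − τ₂)].
At t = 43.6: e^(−t/τ₁) = 0.19329, e^(−t/τ₂) = 0.27476.
C₂ = 0.458·[1 − (26.528·0.19329 − 33.750·0.27476)/(-7.2222)] = 0.458·0.42599 = 0.19510 mol/L.

0.195 mol/L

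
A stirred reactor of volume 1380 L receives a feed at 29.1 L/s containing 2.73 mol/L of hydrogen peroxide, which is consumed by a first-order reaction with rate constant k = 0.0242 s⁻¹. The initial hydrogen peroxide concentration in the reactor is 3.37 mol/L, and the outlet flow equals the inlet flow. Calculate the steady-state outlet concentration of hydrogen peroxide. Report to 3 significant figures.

Accumulation = in − out − consumed: V dC/dt = Q C_in − Q C − k V C.
At steady state: 0 = Q C_in − (Q + kV) C_ss, so C_ss = Q C_in/(Q + kV).
C_ss = 29.1·2.73/(29.1 + 0.0242·1380) = 79.443/62.496 = 1.2712 mol/L.

1.27 mol/L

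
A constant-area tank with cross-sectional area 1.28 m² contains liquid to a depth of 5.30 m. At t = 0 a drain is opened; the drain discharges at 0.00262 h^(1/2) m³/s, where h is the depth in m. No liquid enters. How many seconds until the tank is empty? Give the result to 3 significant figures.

Accumulation of liquid (constant cross-section A): A dh/dt = −0.00262 √h.
Separate and integrate: 2(√h − √h₀) = −(0.00262/A) t.
Tank is empty when √h = 0: t_empty = 2A√h₀/0.00262.
t_empty = 2·1.28·√5.30/0.00262 = 2.5600·2.3022/0.00262 = 2249.5 s.

2250 s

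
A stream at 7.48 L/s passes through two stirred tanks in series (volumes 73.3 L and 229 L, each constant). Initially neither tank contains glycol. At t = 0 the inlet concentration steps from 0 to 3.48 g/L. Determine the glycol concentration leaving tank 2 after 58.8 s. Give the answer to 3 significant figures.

Each tank obeys Vᵢ dCᵢ/dt = Q(Cᵢ₋₁ − Cᵢ), so τᵢ = Vᵢ/Q.
τ₁ = 73.3/7.48 = 9.7995 s; τ₂ = 229/7.48 = 30.615 s.
Tank 1: C₁ = C_in(1 − e^(−t/τ₁)). Tank 2 (τ₁ ≠ τ₂): C₂ = C_in[1 − (τ₁ e^(−t/τ₁) − τ₂ e^(−t/τ₂))/(τ₁ − τ₂)].
At t = 58.8: e^(−t/τ₁) = 0.0024779, e^(−t/τ₂) = 0.14651.
C₂ = 3.48·[1 − (9.7995·0.0024779 − 30.615·0.14651)/(-20.816)] = 3.48·0.78568 = 2.7342 g/L.

2.73 g/L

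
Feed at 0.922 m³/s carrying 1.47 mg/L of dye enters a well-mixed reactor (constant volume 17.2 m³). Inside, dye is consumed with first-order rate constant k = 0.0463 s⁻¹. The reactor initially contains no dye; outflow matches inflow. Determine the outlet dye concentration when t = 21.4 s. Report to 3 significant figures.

Species balance: V dC/dt = Q C_in − Q C − k V C.
dC/dt = (Q/V) C_in − (Q/V + k) C; effective rate a = Q/V + k = 0.053605 + 0.0463 = 0.099905 s⁻¹.
C_ss = Q C_in/(Q + kV) = 0.78874 mg/L; C(t) = C_ss + (C₀ − C_ss) e^(−a t).
C(21.4) = 0.78874 + (-0.78874)·e^(−0.099905·21.4) = 0.78874 + (-0.78874)·0.11790 = 0.69575 mg/L.

0.696 mg/L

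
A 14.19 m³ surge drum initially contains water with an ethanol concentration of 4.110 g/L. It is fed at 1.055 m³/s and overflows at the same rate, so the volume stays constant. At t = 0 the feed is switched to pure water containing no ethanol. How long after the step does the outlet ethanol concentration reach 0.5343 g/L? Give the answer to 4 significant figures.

Mass balance on the solute (V constant): V dC/dt = Q(C_in − C), so τ = V/Q = 13.4502 s.
C(t) = C_in + (C₀ − C_in) e^(−t/τ). Set C = 0.5343 and solve for t:
e^(−t/τ) = (C − C_in)/(C₀ − C_in) = (0.5343 − 0)/(4.110 − 0) = 0.130000
t = −τ ln(…) = 13.4502 × 2.04022 = 27.4415 s.

27.44 s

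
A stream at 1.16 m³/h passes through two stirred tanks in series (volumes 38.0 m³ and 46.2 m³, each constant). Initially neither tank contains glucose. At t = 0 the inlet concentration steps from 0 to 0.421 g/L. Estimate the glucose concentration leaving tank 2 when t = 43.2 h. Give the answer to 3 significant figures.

0.141 g/L

Each tank obeys Vᵢ dCᵢ/dt = Q(Cᵢ₋₁ − Cᵢ), so τᵢ = Vᵢ/Q.
τ₁ = 38.0/1.16 = 32.759 h; τ₂ = 46.2/1.16 = 39.828 h.
Solving the cascade with C₁(0)=C₂(0)=0 gives C₂(t) = C_in[1 − (τ₁ e^(−t/τ₁) − τ₂ e^(−t/τ₂))/(τ₁ − τ₂)].
At t = 43.2: e^(−t/τ₁) = 0.26747, e^(−t/τ₂) = 0.33801.
C₂ = 0.421·[1 − (32.759·0.26747 − 39.828·0.33801)/(-7.0690)] = 0.421·0.33510 = 0.14108 g/L.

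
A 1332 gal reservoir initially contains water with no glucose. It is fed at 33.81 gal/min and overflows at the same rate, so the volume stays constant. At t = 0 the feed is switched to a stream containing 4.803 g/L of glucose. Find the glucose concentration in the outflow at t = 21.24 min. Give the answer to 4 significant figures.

2.002 g/L

Transient balance on the dissolved component: V dC/dt = Q(C_in − C).
So dC/dt = (C_in − C)/τ with τ = V/Q = 1332/33.81 = 39.3966 min.
Integrating: C(t) = C_in + (C₀ − C_in) e^(−t/τ).
C(21.24) = 4.803 + (0 − 4.803)·e^(−21.24/39.3966) = 4.803 + (-4.80300)·0.583254 = 2.00163 g/L.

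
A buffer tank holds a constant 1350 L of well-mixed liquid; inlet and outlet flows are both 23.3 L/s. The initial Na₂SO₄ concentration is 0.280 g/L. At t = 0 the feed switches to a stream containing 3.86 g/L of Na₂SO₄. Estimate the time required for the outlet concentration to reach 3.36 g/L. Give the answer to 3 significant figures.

Unsteady species balance (constant V, well mixed): V dC/dt = Q(C_in − C), so τ = V/Q = 57.940 s.
C(t) = C_in + (C₀ − C_in) e^(−t/τ). Set C = 3.36 and solve for t:
e^(−t/τ) = (C − C_in)/(C₀ − C_in) = (3.36 − 3.86)/(0.280 − 3.86) = 0.13966
t = −τ ln(…) = 57.940 × 1.9685 = 114.06 s.

114 s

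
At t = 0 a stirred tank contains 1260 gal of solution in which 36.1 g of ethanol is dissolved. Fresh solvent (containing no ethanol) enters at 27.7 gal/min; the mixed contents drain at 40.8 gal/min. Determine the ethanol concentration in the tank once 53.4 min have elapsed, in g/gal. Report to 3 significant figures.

Let m(t) be the amount of ethanol. Volume: V(t) = V₀ + (Q_in − Q_out) t = 1260 − 13.100 t; V(53.4) = 560.46 gal.
No ethanol enters, so dm/dt = −Q_out · (m/V).
dm/m = −Q_out dt/(V₀ − 13.100 t); integrating gives ln(m/m₀) = −(Q_out/(Q_in−Q_out)) ln(V/V₀).
m = m₀ (V₀/V)^(Q_out/(Q_in−Q_out)) = 36.1 × (1260/560.46)^(-3.1145) = 2.8956 g.
C = m/V = 2.8956/560.46 = 0.0051665 g/gal.

0.00517 g/gal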